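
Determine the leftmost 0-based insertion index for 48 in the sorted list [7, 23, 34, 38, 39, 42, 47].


List is sorted: [7, 23, 34, 38, 39, 42, 47]
We need the leftmost position where 48 can be inserted, i.e. the first index whose element is >= 48 (or the end of the list if none is).
Binary search with low=0, high=7 (0-based indices):
  low=0, high=7, mid=3: a[3]=38 < 48, so low = 4
  low=4, high=7, mid=5: a[5]=42 < 48, so low = 6
  low=6, high=7, mid=6: a[6]=47 < 48, so low = 7
Now low = high = 7, so the insertion index is 7.
Final answer: 7


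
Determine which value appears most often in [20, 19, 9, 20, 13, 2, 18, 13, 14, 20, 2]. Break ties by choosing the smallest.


Count the frequency of each value:
  2 appears 2 time(s)
  9 appears 1 time(s)
  13 appears 2 time(s)
  14 appears 1 time(s)
  18 appears 1 time(s)
  19 appears 1 time(s)
  20 appears 3 time(s)
Maximum frequency is 3.
Only 20 reaches that frequency, so it is the mode.
Final answer: 20


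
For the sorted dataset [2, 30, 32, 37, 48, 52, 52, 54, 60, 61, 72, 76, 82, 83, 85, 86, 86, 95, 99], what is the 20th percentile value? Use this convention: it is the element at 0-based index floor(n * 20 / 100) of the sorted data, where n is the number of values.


The dataset has n = 19 elements.
Index = floor(19 * 20 / 100) = floor(380 / 100) = floor(3.8) = 3
Counting from index 0 in the sorted data, the element at index 3 is 37.
Final answer: 37


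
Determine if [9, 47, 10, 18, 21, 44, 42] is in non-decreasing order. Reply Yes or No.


Check consecutive pairs:
  9 <= 47? True
  47 <= 10? False
  10 <= 18? True
  18 <= 21? True
  21 <= 44? True
  44 <= 42? False
2 consecutive pair(s) are out of order, so the list is not sorted.
Final answer: No


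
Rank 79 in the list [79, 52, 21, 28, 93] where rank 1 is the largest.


Sort descending: [93, 79, 52, 28, 21]
Find 79 in the sorted list.
79 is at position 2.
Final answer: 2


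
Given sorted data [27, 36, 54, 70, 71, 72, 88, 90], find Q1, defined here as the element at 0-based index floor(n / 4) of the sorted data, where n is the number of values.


The list has n = 8 elements.
Q1 index = floor(8 / 4) = floor(2) = 2
Counting from index 0 in the sorted data, the element at index 2 is 54.
Final answer: 54


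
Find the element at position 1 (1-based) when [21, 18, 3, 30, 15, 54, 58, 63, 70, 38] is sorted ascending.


Sort ascending: [3, 15, 18, 21, 30, 38, 54, 58, 63, 70]
The 1st element (1-indexed) is at index 0.
Value = 3
Final answer: 3


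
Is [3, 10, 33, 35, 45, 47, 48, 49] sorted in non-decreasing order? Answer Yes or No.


Check consecutive pairs:
  3 <= 10? True
  10 <= 33? True
  33 <= 35? True
  35 <= 45? True
  45 <= 47? True
  47 <= 48? True
  48 <= 49? True
Every consecutive pair is in order, so the list is non-decreasing.
Final answer: Yes


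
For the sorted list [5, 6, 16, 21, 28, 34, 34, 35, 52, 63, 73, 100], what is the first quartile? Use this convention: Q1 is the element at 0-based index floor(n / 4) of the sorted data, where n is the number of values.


The list has n = 12 elements.
Q1 index = floor(12 / 4) = floor(3) = 3
Counting from index 0 in the sorted data, the element at index 3 is 21.
Final answer: 21


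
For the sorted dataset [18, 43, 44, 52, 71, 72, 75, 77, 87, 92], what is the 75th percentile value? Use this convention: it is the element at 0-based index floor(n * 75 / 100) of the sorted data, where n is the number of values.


The dataset has n = 10 elements.
Index = floor(10 * 75 / 100) = floor(750 / 100) = floor(7.5) = 7
Counting from index 0 in the sorted data, the element at index 7 is 77.
Final answer: 77


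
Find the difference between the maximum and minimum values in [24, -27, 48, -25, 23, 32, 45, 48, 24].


Maximum value: 48
Minimum value: -27
Range = 48 - (-27) = 75
Final answer: 75


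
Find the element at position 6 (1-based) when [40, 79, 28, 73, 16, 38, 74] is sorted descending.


Sort descending: [79, 74, 73, 40, 38, 28, 16]
The 6th element (1-indexed) is at index 5.
Value = 28
Final answer: 28


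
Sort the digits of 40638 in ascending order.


The number 40638 has digits: 4, 0, 6, 3, 8
Sorted: 0, 3, 4, 6, 8
Joining the sorted digits gives the result.
Final answer: 03468


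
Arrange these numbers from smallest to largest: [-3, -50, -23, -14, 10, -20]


Original list: [-3, -50, -23, -14, 10, -20]
Repeatedly take the smallest remaining element:
  Remaining [-3, -50, -23, -14, 10, -20] -> smallest is -50
  Remaining [-3, -23, -14, 10, -20] -> smallest is -23
  Remaining [-3, -14, 10, -20] -> smallest is -20
  Remaining [-3, -14, 10] -> smallest is -14
  Remaining [-3, 10] -> smallest is -3
  Remaining [10] -> smallest is 10
Collecting the picks in order gives the sorted list.
Final answer: [-50, -23, -20, -14, -3, 10]


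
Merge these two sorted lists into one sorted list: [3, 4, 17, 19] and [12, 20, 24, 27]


List A: [3, 4, 17, 19]
List B: [12, 20, 24, 27]
Repeatedly compare the front elements and take the smaller:
  3 vs 12 -> take 3
  4 vs 12 -> take 4
  17 vs 12 -> take 12
  17 vs 20 -> take 17
  19 vs 20 -> take 19
  A is exhausted; append the rest of B: [20, 24, 27]
Final answer: [3, 4, 12, 17, 19, 20, 24, 27]


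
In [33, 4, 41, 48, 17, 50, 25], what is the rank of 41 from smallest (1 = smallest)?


Sort ascending: [4, 17, 25, 33, 41, 48, 50]
Find 41 in the sorted list.
41 is at position 5 (1-indexed).
Final answer: 5


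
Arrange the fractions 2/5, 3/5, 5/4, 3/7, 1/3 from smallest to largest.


Convert to decimal for comparison:
  2/5 = 0.4
  3/5 = 0.6
  5/4 = 1.25
  3/7 = 0.4286
  1/3 = 0.3333
Decimals in increasing order: 0.3333 < 0.4 < 0.4286 < 0.6 < 1.25
Writing each back as its fraction gives the sorted order.
Final answer: 1/3, 2/5, 3/7, 3/5, 5/4


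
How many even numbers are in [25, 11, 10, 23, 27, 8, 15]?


Check each element:
  25 is odd
  11 is odd
  10 is even
  23 is odd
  27 is odd
  8 is even
  15 is odd
Evens: [10, 8]
Count of evens = 2
Final answer: 2


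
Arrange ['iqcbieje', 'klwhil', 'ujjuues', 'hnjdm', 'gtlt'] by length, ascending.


Compute lengths:
  'iqcbieje' has length 8
  'klwhil' has length 6
  'ujjuues' has length 7
  'hnjdm' has length 5
  'gtlt' has length 4
Lengths in increasing order: 4 < 5 < 6 < 7 < 8
Listing the words in that order gives the answer.
Final answer: ['gtlt', 'hnjdm', 'klwhil', 'ujjuues', 'iqcbieje']


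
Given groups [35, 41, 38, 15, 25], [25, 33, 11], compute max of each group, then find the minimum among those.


Find max of each group:
  Group 1: [35, 41, 38, 15, 25] -> max = 41
  Group 2: [25, 33, 11] -> max = 33
Maxes: [41, 33]
Minimum of maxes = 33
Final answer: 33


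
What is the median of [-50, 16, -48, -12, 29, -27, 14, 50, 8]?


First, sort the list: [-50, -48, -27, -12, 8, 14, 16, 29, 50]
The list has 9 elements (odd count).
The middle index is 4 (0-based), and the element there is 8.
Final answer: 8


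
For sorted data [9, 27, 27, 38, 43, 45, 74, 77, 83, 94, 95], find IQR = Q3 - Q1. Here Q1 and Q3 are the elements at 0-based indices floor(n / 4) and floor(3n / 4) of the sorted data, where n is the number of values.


The data has n = 11 elements.
Q1 index = floor(11 / 4) = floor(2.75) = 2; Q3 index = floor(3 * 11 / 4) = floor(8.25) = 8
Q1 = element at index 2 = 27
Q3 = element at index 8 = 83
IQR = 83 - 27 = 56
Final answer: 56


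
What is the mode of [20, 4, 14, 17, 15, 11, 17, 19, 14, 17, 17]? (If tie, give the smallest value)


Count the frequency of each value:
  4 appears 1 time(s)
  11 appears 1 time(s)
  14 appears 2 time(s)
  15 appears 1 time(s)
  17 appears 4 time(s)
  19 appears 1 time(s)
  20 appears 1 time(s)
Maximum frequency is 4.
Only 17 reaches that frequency, so it is the mode.
Final answer: 17


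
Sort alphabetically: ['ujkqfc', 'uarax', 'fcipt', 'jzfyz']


Compare strings character by character (the first differing letter decides):
  'fcipt' < 'jzfyz' since 'f' < 'j' at position 1
  'jzfyz' < 'uarax' since 'j' < 'u' at position 1
  'uarax' < 'ujkqfc' since 'a' < 'j' at position 2
Chaining these comparisons gives the alphabetical order.
Final answer: ['fcipt', 'jzfyz', 'uarax', 'ujkqfc']


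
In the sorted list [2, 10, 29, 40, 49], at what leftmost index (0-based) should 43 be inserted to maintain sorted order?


List is sorted: [2, 10, 29, 40, 49]
We need the leftmost position where 43 can be inserted, i.e. the first index whose element is >= 43 (or the end of the list if none is).
Binary search with low=0, high=5 (0-based indices):
  low=0, high=5, mid=2: a[2]=29 < 43, so low = 3
  low=3, high=5, mid=4: a[4]=49 >= 43, so high = 4
  low=3, high=4, mid=3: a[3]=40 < 43, so low = 4
Now low = high = 4, so the insertion index is 4.
Final answer: 4


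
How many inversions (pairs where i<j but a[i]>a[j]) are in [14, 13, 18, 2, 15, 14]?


For each element, count the later elements that are smaller than it:
  14 (index 0): smaller elements after it = [13, 2] -> 2
  13 (index 1): smaller elements after it = [2] -> 1
  18 (index 2): smaller elements after it = [2, 15, 14] -> 3
  2 (index 3): smaller elements after it = [] -> 0
  15 (index 4): smaller elements after it = [14] -> 1
Total inversions = 2 + 1 + 3 + 0 + 1 = 7
Final answer: 7


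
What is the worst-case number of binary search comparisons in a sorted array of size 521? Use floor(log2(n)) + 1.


Binary search halves the search space each step.
Maximum comparisons = floor(log2(521)) + 1
log2(521) = 9.0251
floor(log2(521)) = 9, so 9 + 1 = 10
Final answer: 10


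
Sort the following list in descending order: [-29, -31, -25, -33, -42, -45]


Original list: [-29, -31, -25, -33, -42, -45]
Repeatedly take the largest remaining element:
  Remaining [-29, -31, -25, -33, -42, -45] -> largest is -25
  Remaining [-29, -31, -33, -42, -45] -> largest is -29
  Remaining [-31, -33, -42, -45] -> largest is -31
  Remaining [-33, -42, -45] -> largest is -33
  Remaining [-42, -45] -> largest is -42
  Remaining [-45] -> largest is -45
Collecting the picks in order gives the descending list.
Final answer: [-25, -29, -31, -33, -42, -45]


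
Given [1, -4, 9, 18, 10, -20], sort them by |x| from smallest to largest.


Compute absolute values:
  |1| = 1
  |-4| = 4
  |9| = 9
  |18| = 18
  |10| = 10
  |-20| = 20
Absolute values in increasing order: 1 < 4 < 9 < 10 < 18 < 20
Listing the original numbers in that order gives the answer.
Final answer: [1, -4, 9, 10, 18, -20]


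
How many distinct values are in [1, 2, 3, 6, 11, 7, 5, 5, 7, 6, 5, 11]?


List all unique values:
Distinct values: [1, 2, 3, 5, 6, 7, 11]
Count = 7
Final answer: 7


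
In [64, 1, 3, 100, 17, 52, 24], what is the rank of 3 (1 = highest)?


Sort descending: [100, 64, 52, 24, 17, 3, 1]
Find 3 in the sorted list.
3 is at position 6.
Final answer: 6


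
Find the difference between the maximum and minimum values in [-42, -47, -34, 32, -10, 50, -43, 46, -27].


Maximum value: 50
Minimum value: -47
Range = 50 - (-47) = 97
Final answer: 97


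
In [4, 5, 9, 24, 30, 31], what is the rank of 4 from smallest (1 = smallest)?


Sort ascending: [4, 5, 9, 24, 30, 31]
Find 4 in the sorted list.
4 is at position 1 (1-indexed).
Final answer: 1


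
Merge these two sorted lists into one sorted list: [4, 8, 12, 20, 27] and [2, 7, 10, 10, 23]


List A: [4, 8, 12, 20, 27]
List B: [2, 7, 10, 10, 23]
Repeatedly compare the front elements and take the smaller:
  4 vs 2 -> take 2
  4 vs 7 -> take 4
  8 vs 7 -> take 7
  8 vs 10 -> take 8
  12 vs 10 -> take 10
  12 vs 10 -> take 10
  12 vs 23 -> take 12
  20 vs 23 -> take 20
  27 vs 23 -> take 23
  B is exhausted; append the rest of A: [27]
Final answer: [2, 4, 7, 8, 10, 10, 12, 20, 23, 27]


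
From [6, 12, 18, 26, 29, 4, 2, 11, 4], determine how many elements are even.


Check each element:
  6 is even
  12 is even
  18 is even
  26 is even
  29 is odd
  4 is even
  2 is even
  11 is odd
  4 is even
Evens: [6, 12, 18, 26, 4, 2, 4]
Count of evens = 7
Final answer: 7


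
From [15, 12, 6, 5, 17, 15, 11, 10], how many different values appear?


List all unique values:
Distinct values: [5, 6, 10, 11, 12, 15, 17]
Count = 7
Final answer: 7


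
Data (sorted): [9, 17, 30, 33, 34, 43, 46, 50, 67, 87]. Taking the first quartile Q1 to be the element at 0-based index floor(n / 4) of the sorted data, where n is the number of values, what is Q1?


The list has n = 10 elements.
Q1 index = floor(10 / 4) = floor(2.5) = 2
Counting from index 0 in the sorted data, the element at index 2 is 30.
Final answer: 30


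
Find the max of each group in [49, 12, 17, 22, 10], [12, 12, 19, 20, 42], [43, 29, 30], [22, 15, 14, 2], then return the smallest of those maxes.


Find max of each group:
  Group 1: [49, 12, 17, 22, 10] -> max = 49
  Group 2: [12, 12, 19, 20, 42] -> max = 42
  Group 3: [43, 29, 30] -> max = 43
  Group 4: [22, 15, 14, 2] -> max = 22
Maxes: [49, 42, 43, 22]
Minimum of maxes = 22
Final answer: 22


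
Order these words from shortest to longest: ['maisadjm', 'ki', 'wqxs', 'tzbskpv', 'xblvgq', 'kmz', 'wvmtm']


Compute lengths:
  'maisadjm' has length 8
  'ki' has length 2
  'wqxs' has length 4
  'tzbskpv' has length 7
  'xblvgq' has length 6
  'kmz' has length 3
  'wvmtm' has length 5
Lengths in increasing order: 2 < 3 < 4 < 5 < 6 < 7 < 8
Listing the words in that order gives the answer.
Final answer: ['ki', 'kmz', 'wqxs', 'wvmtm', 'xblvgq', 'tzbskpv', 'maisadjm']


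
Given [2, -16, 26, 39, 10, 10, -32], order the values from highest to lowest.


Original list: [2, -16, 26, 39, 10, 10, -32]
Repeatedly take the largest remaining element:
  Remaining [2, -16, 26, 39, 10, 10, -32] -> largest is 39
  Remaining [2, -16, 26, 10, 10, -32] -> largest is 26
  Remaining [2, -16, 10, 10, -32] -> largest is 10
  Remaining [2, -16, 10, -32] -> largest is 10
  Remaining [2, -16, -32] -> largest is 2
  Remaining [-16, -32] -> largest is -16
  Remaining [-32] -> largest is -32
Collecting the picks in order gives the descending list.
Final answer: [39, 26, 10, 10, 2, -16, -32]


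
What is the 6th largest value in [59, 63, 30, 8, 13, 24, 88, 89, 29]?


Sort descending: [89, 88, 63, 59, 30, 29, 24, 13, 8]
The 6th element (1-indexed) is at index 5.
Value = 29
Final answer: 29


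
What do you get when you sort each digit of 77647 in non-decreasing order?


The number 77647 has digits: 7, 7, 6, 4, 7
Sorted: 4, 6, 7, 7, 7
Joining the sorted digits gives the result.
Final answer: 46777


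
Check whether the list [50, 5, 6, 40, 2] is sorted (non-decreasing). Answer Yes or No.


Check consecutive pairs:
  50 <= 5? False
  5 <= 6? True
  6 <= 40? True
  40 <= 2? False
2 consecutive pair(s) are out of order, so the list is not sorted.
Final answer: No


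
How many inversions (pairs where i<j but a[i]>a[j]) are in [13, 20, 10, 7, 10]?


For each element, count the later elements that are smaller than it:
  13 (index 0): smaller elements after it = [10, 7, 10] -> 3
  20 (index 1): smaller elements after it = [10, 7, 10] -> 3
  10 (index 2): smaller elements after it = [7] -> 1
  7 (index 3): smaller elements after it = [] -> 0
Total inversions = 3 + 3 + 1 + 0 = 7
Final answer: 7


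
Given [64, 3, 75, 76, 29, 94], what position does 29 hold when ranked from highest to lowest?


Sort descending: [94, 76, 75, 64, 29, 3]
Find 29 in the sorted list.
29 is at position 5.
Final answer: 5


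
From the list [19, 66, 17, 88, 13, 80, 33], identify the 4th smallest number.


Sort ascending: [13, 17, 19, 33, 66, 80, 88]
The 4th element (1-indexed) is at index 3.
Value = 33
Final answer: 33


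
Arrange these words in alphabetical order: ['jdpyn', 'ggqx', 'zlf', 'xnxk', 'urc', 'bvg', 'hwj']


Compare strings character by character (the first differing letter decides):
  'bvg' < 'ggqx' since 'b' < 'g' at position 1
  'ggqx' < 'hwj' since 'g' < 'h' at position 1
  'hwj' < 'jdpyn' since 'h' < 'j' at position 1
  'jdpyn' < 'urc' since 'j' < 'u' at position 1
  'urc' < 'xnxk' since 'u' < 'x' at position 1
  'xnxk' < 'zlf' since 'x' < 'z' at position 1
Chaining these comparisons gives the alphabetical order.
Final answer: ['bvg', 'ggqx', 'hwj', 'jdpyn', 'urc', 'xnxk', 'zlf']


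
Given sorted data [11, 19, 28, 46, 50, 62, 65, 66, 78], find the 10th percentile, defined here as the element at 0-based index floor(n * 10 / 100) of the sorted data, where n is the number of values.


The dataset has n = 9 elements.
Index = floor(9 * 10 / 100) = floor(90 / 100) = floor(0.9) = 0
Counting from index 0 in the sorted data, the element at index 0 is 11.
Final answer: 11


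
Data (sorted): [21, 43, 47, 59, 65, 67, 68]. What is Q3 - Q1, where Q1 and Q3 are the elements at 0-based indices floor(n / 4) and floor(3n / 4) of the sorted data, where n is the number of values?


The data has n = 7 elements.
Q1 index = floor(7 / 4) = floor(1.75) = 1; Q3 index = floor(3 * 7 / 4) = floor(5.25) = 5
Q1 = element at index 1 = 43
Q3 = element at index 5 = 67
IQR = 67 - 43 = 24
Final answer: 24


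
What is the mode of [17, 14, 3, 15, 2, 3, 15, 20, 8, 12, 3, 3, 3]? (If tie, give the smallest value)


Count the frequency of each value:
  2 appears 1 time(s)
  3 appears 5 time(s)
  8 appears 1 time(s)
  12 appears 1 time(s)
  14 appears 1 time(s)
  15 appears 2 time(s)
  17 appears 1 time(s)
  20 appears 1 time(s)
Maximum frequency is 5.
Only 3 reaches that frequency, so it is the mode.
Final answer: 3


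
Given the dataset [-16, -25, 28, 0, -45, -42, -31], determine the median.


First, sort the list: [-45, -42, -31, -25, -16, 0, 28]
The list has 7 elements (odd count).
The middle index is 3 (0-based), and the element there is -25.
Final answer: -25


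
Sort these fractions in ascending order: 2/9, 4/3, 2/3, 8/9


Convert to decimal for comparison:
  2/9 = 0.2222
  4/3 = 1.3333
  2/3 = 0.6667
  8/9 = 0.8889
Decimals in increasing order: 0.2222 < 0.6667 < 0.8889 < 1.3333
Writing each back as its fraction gives the sorted order.
Final answer: 2/9, 2/3, 8/9, 4/3


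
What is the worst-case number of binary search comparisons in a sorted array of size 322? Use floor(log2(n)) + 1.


Binary search halves the search space each step.
Maximum comparisons = floor(log2(322)) + 1
log2(322) = 8.3309
floor(log2(322)) = 8, so 8 + 1 = 9
Final answer: 9


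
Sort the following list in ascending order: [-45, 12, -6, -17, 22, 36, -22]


Original list: [-45, 12, -6, -17, 22, 36, -22]
Repeatedly take the smallest remaining element:
  Remaining [-45, 12, -6, -17, 22, 36, -22] -> smallest is -45
  Remaining [12, -6, -17, 22, 36, -22] -> smallest is -22
  Remaining [12, -6, -17, 22, 36] -> smallest is -17
  Remaining [12, -6, 22, 36] -> smallest is -6
  Remaining [12, 22, 36] -> smallest is 12
  Remaining [22, 36] -> smallest is 22
  Remaining [36] -> smallest is 36
Collecting the picks in order gives the sorted list.
Final answer: [-45, -22, -17, -6, 12, 22, 36]


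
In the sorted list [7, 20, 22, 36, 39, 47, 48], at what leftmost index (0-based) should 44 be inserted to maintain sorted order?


List is sorted: [7, 20, 22, 36, 39, 47, 48]
We need the leftmost position where 44 can be inserted, i.e. the first index whose element is >= 44 (or the end of the list if none is).
Binary search with low=0, high=7 (0-based indices):
  low=0, high=7, mid=3: a[3]=36 < 44, so low = 4
  low=4, high=7, mid=5: a[5]=47 >= 44, so high = 5
  low=4, high=5, mid=4: a[4]=39 < 44, so low = 5
Now low = high = 5, so the insertion index is 5.
Final answer: 5


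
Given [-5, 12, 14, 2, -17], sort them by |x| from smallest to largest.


Compute absolute values:
  |-5| = 5
  |12| = 12
  |14| = 14
  |2| = 2
  |-17| = 17
Absolute values in increasing order: 2 < 5 < 12 < 14 < 17
Listing the original numbers in that order gives the answer.
Final answer: [2, -5, 12, 14, -17]


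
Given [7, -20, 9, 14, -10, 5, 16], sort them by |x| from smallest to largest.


Compute absolute values:
  |7| = 7
  |-20| = 20
  |9| = 9
  |14| = 14
  |-10| = 10
  |5| = 5
  |16| = 16
Absolute values in increasing order: 5 < 7 < 9 < 10 < 14 < 16 < 20
Listing the original numbers in that order gives the answer.
Final answer: [5, 7, 9, -10, 14, 16, -20]


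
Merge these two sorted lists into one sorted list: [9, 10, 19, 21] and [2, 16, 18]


List A: [9, 10, 19, 21]
List B: [2, 16, 18]
Repeatedly compare the front elements and take the smaller:
  9 vs 2 -> take 2
  9 vs 16 -> take 9
  10 vs 16 -> take 10
  19 vs 16 -> take 16
  19 vs 18 -> take 18
  B is exhausted; append the rest of A: [19, 21]
Final answer: [2, 9, 10, 16, 18, 19, 21]


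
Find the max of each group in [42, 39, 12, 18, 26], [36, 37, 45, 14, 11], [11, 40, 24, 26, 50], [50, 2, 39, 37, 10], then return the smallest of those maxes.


Find max of each group:
  Group 1: [42, 39, 12, 18, 26] -> max = 42
  Group 2: [36, 37, 45, 14, 11] -> max = 45
  Group 3: [11, 40, 24, 26, 50] -> max = 50
  Group 4: [50, 2, 39, 37, 10] -> max = 50
Maxes: [42, 45, 50, 50]
Minimum of maxes = 42
Final answer: 42


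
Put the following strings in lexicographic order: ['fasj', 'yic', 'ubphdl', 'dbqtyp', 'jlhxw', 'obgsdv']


Compare strings character by character (the first differing letter decides):
  'dbqtyp' < 'fasj' since 'd' < 'f' at position 1
  'fasj' < 'jlhxw' since 'f' < 'j' at position 1
  'jlhxw' < 'obgsdv' since 'j' < 'o' at position 1
  'obgsdv' < 'ubphdl' since 'o' < 'u' at position 1
  'ubphdl' < 'yic' since 'u' < 'y' at position 1
Chaining these comparisons gives the alphabetical order.
Final answer: ['dbqtyp', 'fasj', 'jlhxw', 'obgsdv', 'ubphdl', 'yic']


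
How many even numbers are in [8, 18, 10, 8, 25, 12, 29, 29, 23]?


Check each element:
  8 is even
  18 is even
  10 is even
  8 is even
  25 is odd
  12 is even
  29 is odd
  29 is odd
  23 is odd
Evens: [8, 18, 10, 8, 12]
Count of evens = 5
Final answer: 5


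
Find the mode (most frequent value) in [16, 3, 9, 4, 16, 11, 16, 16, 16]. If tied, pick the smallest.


Count the frequency of each value:
  3 appears 1 time(s)
  4 appears 1 time(s)
  9 appears 1 time(s)
  11 appears 1 time(s)
  16 appears 5 time(s)
Maximum frequency is 5.
Only 16 reaches that frequency, so it is the mode.
Final answer: 16


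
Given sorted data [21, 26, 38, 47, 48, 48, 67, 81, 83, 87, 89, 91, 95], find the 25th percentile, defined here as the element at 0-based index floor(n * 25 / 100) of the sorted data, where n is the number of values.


The dataset has n = 13 elements.
Index = floor(13 * 25 / 100) = floor(325 / 100) = floor(3.25) = 3
Counting from index 0 in the sorted data, the element at index 3 is 47.
Final answer: 47


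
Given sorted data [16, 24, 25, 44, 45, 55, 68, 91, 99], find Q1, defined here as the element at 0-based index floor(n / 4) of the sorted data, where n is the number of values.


The list has n = 9 elements.
Q1 index = floor(9 / 4) = floor(2.25) = 2
Counting from index 0 in the sorted data, the element at index 2 is 25.
Final answer: 25


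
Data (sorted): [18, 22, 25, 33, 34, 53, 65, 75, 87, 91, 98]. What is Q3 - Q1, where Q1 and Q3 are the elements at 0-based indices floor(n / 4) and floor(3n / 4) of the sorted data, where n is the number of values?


The data has n = 11 elements.
Q1 index = floor(11 / 4) = floor(2.75) = 2; Q3 index = floor(3 * 11 / 4) = floor(8.25) = 8
Q1 = element at index 2 = 25
Q3 = element at index 8 = 87
IQR = 87 - 25 = 62
Final answer: 62


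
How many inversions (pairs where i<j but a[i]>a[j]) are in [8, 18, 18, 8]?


For each element, count the later elements that are smaller than it:
  8 (index 0): smaller elements after it = [] -> 0
  18 (index 1): smaller elements after it = [8] -> 1
  18 (index 2): smaller elements after it = [8] -> 1
Total inversions = 0 + 1 + 1 = 2
Final answer: 2


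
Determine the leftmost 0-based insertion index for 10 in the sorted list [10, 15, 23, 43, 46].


List is sorted: [10, 15, 23, 43, 46]
We need the leftmost position where 10 can be inserted, i.e. the first index whose element is >= 10 (or the end of the list if none is).
Binary search with low=0, high=5 (0-based indices):
  low=0, high=5, mid=2: a[2]=23 >= 10, so high = 2
  low=0, high=2, mid=1: a[1]=15 >= 10, so high = 1
  low=0, high=1, mid=0: a[0]=10 >= 10, so high = 0
Now low = high = 0, so the insertion index is 0.
Final answer: 0


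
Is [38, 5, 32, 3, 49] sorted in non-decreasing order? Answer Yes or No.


Check consecutive pairs:
  38 <= 5? False
  5 <= 32? True
  32 <= 3? False
  3 <= 49? True
2 consecutive pair(s) are out of order, so the list is not sorted.
Final answer: No


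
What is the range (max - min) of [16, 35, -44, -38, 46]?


Maximum value: 46
Minimum value: -44
Range = 46 - (-44) = 90
Final answer: 90


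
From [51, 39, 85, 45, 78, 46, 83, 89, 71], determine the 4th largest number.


Sort descending: [89, 85, 83, 78, 71, 51, 46, 45, 39]
The 4th element (1-indexed) is at index 3.
Value = 78
Final answer: 78


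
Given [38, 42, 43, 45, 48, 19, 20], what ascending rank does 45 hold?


Sort ascending: [19, 20, 38, 42, 43, 45, 48]
Find 45 in the sorted list.
45 is at position 6 (1-indexed).
Final answer: 6


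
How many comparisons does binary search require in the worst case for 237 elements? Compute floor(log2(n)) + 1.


Binary search halves the search space each step.
Maximum comparisons = floor(log2(237)) + 1
log2(237) = 7.8887
floor(log2(237)) = 7, so 7 + 1 = 8
Final answer: 8


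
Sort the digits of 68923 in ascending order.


The number 68923 has digits: 6, 8, 9, 2, 3
Sorted: 2, 3, 6, 8, 9
Joining the sorted digits gives the result.
Final answer: 23689


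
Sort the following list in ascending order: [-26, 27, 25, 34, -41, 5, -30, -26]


Original list: [-26, 27, 25, 34, -41, 5, -30, -26]
Repeatedly take the smallest remaining element:
  Remaining [-26, 27, 25, 34, -41, 5, -30, -26] -> smallest is -41
  Remaining [-26, 27, 25, 34, 5, -30, -26] -> smallest is -30
  Remaining [-26, 27, 25, 34, 5, -26] -> smallest is -26
  Remaining [27, 25, 34, 5, -26] -> smallest is -26
  Remaining [27, 25, 34, 5] -> smallest is 5
  Remaining [27, 25, 34] -> smallest is 25
  Remaining [27, 34] -> smallest is 27
  Remaining [34] -> smallest is 34
Collecting the picks in order gives the sorted list.
Final answer: [-41, -30, -26, -26, 5, 25, 27, 34]


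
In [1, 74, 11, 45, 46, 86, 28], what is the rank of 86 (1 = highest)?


Sort descending: [86, 74, 46, 45, 28, 11, 1]
Find 86 in the sorted list.
86 is at position 1.
Final answer: 1


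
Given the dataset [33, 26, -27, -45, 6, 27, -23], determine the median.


First, sort the list: [-45, -27, -23, 6, 26, 27, 33]
The list has 7 elements (odd count).
The middle index is 3 (0-based), and the element there is 6.
Final answer: 6


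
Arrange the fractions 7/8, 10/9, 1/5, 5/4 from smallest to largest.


Convert to decimal for comparison:
  7/8 = 0.875
  10/9 = 1.1111
  1/5 = 0.2
  5/4 = 1.25
Decimals in increasing order: 0.2 < 0.875 < 1.1111 < 1.25
Writing each back as its fraction gives the sorted order.
Final answer: 1/5, 7/8, 10/9, 5/4


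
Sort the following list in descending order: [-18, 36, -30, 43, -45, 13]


Original list: [-18, 36, -30, 43, -45, 13]
Repeatedly take the largest remaining element:
  Remaining [-18, 36, -30, 43, -45, 13] -> largest is 43
  Remaining [-18, 36, -30, -45, 13] -> largest is 36
  Remaining [-18, -30, -45, 13] -> largest is 13
  Remaining [-18, -30, -45] -> largest is -18
  Remaining [-30, -45] -> largest is -30
  Remaining [-45] -> largest is -45
Collecting the picks in order gives the descending list.
Final answer: [43, 36, 13, -18, -30, -45]


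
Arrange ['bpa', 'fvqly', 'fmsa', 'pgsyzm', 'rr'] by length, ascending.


Compute lengths:
  'bpa' has length 3
  'fvqly' has length 5
  'fmsa' has length 4
  'pgsyzm' has length 6
  'rr' has length 2
Lengths in increasing order: 2 < 3 < 4 < 5 < 6
Listing the words in that order gives the answer.
Final answer: ['rr', 'bpa', 'fmsa', 'fvqly', 'pgsyzm']


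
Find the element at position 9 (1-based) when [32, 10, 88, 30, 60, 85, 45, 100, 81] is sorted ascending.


Sort ascending: [10, 30, 32, 45, 60, 81, 85, 88, 100]
The 9th element (1-indexed) is at index 8.
Value = 100
Final answer: 100


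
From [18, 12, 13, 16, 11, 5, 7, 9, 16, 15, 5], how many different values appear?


List all unique values:
Distinct values: [5, 7, 9, 11, 12, 13, 15, 16, 18]
Count = 9
Final answer: 9


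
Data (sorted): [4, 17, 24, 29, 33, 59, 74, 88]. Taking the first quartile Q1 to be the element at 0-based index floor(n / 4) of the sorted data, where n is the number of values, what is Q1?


The list has n = 8 elements.
Q1 index = floor(8 / 4) = floor(2) = 2
Counting from index 0 in the sorted data, the element at index 2 is 24.
Final answer: 24


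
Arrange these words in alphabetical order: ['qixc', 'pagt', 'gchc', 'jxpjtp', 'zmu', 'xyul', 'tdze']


Compare strings character by character (the first differing letter decides):
  'gchc' < 'jxpjtp' since 'g' < 'j' at position 1
  'jxpjtp' < 'pagt' since 'j' < 'p' at position 1
  'pagt' < 'qixc' since 'p' < 'q' at position 1
  'qixc' < 'tdze' since 'q' < 't' at position 1
  'tdze' < 'xyul' since 't' < 'x' at position 1
  'xyul' < 'zmu' since 'x' < 'z' at position 1
Chaining these comparisons gives the alphabetical order.
Final answer: ['gchc', 'jxpjtp', 'pagt', 'qixc', 'tdze', 'xyul', 'zmu']


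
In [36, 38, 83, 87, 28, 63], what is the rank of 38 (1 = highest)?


Sort descending: [87, 83, 63, 38, 36, 28]
Find 38 in the sorted list.
38 is at position 4.
Final answer: 4


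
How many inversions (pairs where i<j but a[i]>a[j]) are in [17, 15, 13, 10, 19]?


For each element, count the later elements that are smaller than it:
  17 (index 0): smaller elements after it = [15, 13, 10] -> 3
  15 (index 1): smaller elements after it = [13, 10] -> 2
  13 (index 2): smaller elements after it = [10] -> 1
  10 (index 3): smaller elements after it = [] -> 0
Total inversions = 3 + 2 + 1 + 0 = 6
Final answer: 6


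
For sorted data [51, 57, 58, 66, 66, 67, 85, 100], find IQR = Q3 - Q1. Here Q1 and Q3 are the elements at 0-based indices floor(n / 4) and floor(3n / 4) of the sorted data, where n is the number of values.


The data has n = 8 elements.
Q1 index = floor(8 / 4) = floor(2) = 2; Q3 index = floor(3 * 8 / 4) = floor(6) = 6
Q1 = element at index 2 = 58
Q3 = element at index 6 = 85
IQR = 85 - 58 = 27
Final answer: 27


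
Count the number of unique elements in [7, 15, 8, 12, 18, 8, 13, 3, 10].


List all unique values:
Distinct values: [3, 7, 8, 10, 12, 13, 15, 18]
Count = 8
Final answer: 8


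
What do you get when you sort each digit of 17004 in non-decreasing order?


The number 17004 has digits: 1, 7, 0, 0, 4
Sorted: 0, 0, 1, 4, 7
Joining the sorted digits gives the result.
Final answer: 00147


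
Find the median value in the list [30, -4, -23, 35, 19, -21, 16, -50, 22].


First, sort the list: [-50, -23, -21, -4, 16, 19, 22, 30, 35]
The list has 9 elements (odd count).
The middle index is 4 (0-based), and the element there is 16.
Final answer: 16


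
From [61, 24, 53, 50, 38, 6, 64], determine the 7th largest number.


Sort descending: [64, 61, 53, 50, 38, 24, 6]
The 7th element (1-indexed) is at index 6.
Value = 6
Final answer: 6


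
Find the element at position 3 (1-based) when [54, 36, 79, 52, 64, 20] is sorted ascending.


Sort ascending: [20, 36, 52, 54, 64, 79]
The 3rd element (1-indexed) is at index 2.
Value = 52
Final answer: 52


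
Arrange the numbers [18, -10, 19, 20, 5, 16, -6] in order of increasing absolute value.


Compute absolute values:
  |18| = 18
  |-10| = 10
  |19| = 19
  |20| = 20
  |5| = 5
  |16| = 16
  |-6| = 6
Absolute values in increasing order: 5 < 6 < 10 < 16 < 18 < 19 < 20
Listing the original numbers in that order gives the answer.
Final answer: [5, -6, -10, 16, 18, 19, 20]


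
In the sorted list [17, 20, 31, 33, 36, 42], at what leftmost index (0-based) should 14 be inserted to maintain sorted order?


List is sorted: [17, 20, 31, 33, 36, 42]
We need the leftmost position where 14 can be inserted, i.e. the first index whose element is >= 14 (or the end of the list if none is).
Binary search with low=0, high=6 (0-based indices):
  low=0, high=6, mid=3: a[3]=33 >= 14, so high = 3
  low=0, high=3, mid=1: a[1]=20 >= 14, so high = 1
  low=0, high=1, mid=0: a[0]=17 >= 14, so high = 0
Now low = high = 0, so the insertion index is 0.
Final answer: 0


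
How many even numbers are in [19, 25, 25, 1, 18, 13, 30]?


Check each element:
  19 is odd
  25 is odd
  25 is odd
  1 is odd
  18 is even
  13 is odd
  30 is even
Evens: [18, 30]
Count of evens = 2
Final answer: 2


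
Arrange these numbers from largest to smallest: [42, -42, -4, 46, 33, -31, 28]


Original list: [42, -42, -4, 46, 33, -31, 28]
Repeatedly take the largest remaining element:
  Remaining [42, -42, -4, 46, 33, -31, 28] -> largest is 46
  Remaining [42, -42, -4, 33, -31, 28] -> largest is 42
  Remaining [-42, -4, 33, -31, 28] -> largest is 33
  Remaining [-42, -4, -31, 28] -> largest is 28
  Remaining [-42, -4, -31] -> largest is -4
  Remaining [-42, -31] -> largest is -31
  Remaining [-42] -> largest is -42
Collecting the picks in order gives the descending list.
Final answer: [46, 42, 33, 28, -4, -31, -42]


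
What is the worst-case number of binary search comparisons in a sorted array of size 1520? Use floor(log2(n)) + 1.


Binary search halves the search space each step.
Maximum comparisons = floor(log2(1520)) + 1
log2(1520) = 10.5699
floor(log2(1520)) = 10, so 10 + 1 = 11
Final answer: 11


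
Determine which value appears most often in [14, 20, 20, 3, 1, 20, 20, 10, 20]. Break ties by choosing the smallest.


Count the frequency of each value:
  1 appears 1 time(s)
  3 appears 1 time(s)
  10 appears 1 time(s)
  14 appears 1 time(s)
  20 appears 5 time(s)
Maximum frequency is 5.
Only 20 reaches that frequency, so it is the mode.
Final answer: 20


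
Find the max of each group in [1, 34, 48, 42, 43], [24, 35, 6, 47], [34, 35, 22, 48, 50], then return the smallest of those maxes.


Find max of each group:
  Group 1: [1, 34, 48, 42, 43] -> max = 48
  Group 2: [24, 35, 6, 47] -> max = 47
  Group 3: [34, 35, 22, 48, 50] -> max = 50
Maxes: [48, 47, 50]
Minimum of maxes = 47
Final answer: 47


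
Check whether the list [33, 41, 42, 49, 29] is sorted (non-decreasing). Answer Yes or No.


Check consecutive pairs:
  33 <= 41? True
  41 <= 42? True
  42 <= 49? True
  49 <= 29? False
1 consecutive pair(s) are out of order, so the list is not sorted.
Final answer: No


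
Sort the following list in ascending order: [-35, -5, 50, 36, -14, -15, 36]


Original list: [-35, -5, 50, 36, -14, -15, 36]
Repeatedly take the smallest remaining element:
  Remaining [-35, -5, 50, 36, -14, -15, 36] -> smallest is -35
  Remaining [-5, 50, 36, -14, -15, 36] -> smallest is -15
  Remaining [-5, 50, 36, -14, 36] -> smallest is -14
  Remaining [-5, 50, 36, 36] -> smallest is -5
  Remaining [50, 36, 36] -> smallest is 36
  Remaining [50, 36] -> smallest is 36
  Remaining [50] -> smallest is 50
Collecting the picks in order gives the sorted list.
Final answer: [-35, -15, -14, -5, 36, 36, 50]


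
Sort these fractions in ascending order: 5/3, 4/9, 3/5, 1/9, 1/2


Convert to decimal for comparison:
  5/3 = 1.6667
  4/9 = 0.4444
  3/5 = 0.6
  1/9 = 0.1111
  1/2 = 0.5
Decimals in increasing order: 0.1111 < 0.4444 < 0.5 < 0.6 < 1.6667
Writing each back as its fraction gives the sorted order.
Final answer: 1/9, 4/9, 1/2, 3/5, 5/3


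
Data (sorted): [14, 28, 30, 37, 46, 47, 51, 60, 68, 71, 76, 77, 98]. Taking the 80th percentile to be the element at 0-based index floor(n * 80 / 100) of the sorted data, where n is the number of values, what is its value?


The dataset has n = 13 elements.
Index = floor(13 * 80 / 100) = floor(1040 / 100) = floor(10.4) = 10
Counting from index 0 in the sorted data, the element at index 10 is 76.
Final answer: 76


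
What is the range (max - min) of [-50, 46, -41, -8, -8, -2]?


Maximum value: 46
Minimum value: -50
Range = 46 - (-50) = 96
Final answer: 96


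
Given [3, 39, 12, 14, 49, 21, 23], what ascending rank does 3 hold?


Sort ascending: [3, 12, 14, 21, 23, 39, 49]
Find 3 in the sorted list.
3 is at position 1 (1-indexed).
Final answer: 1


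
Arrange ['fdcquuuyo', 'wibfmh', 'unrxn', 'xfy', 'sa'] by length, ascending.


Compute lengths:
  'fdcquuuyo' has length 9
  'wibfmh' has length 6
  'unrxn' has length 5
  'xfy' has length 3
  'sa' has length 2
Lengths in increasing order: 2 < 3 < 5 < 6 < 9
Listing the words in that order gives the answer.
Final answer: ['sa', 'xfy', 'unrxn', 'wibfmh', 'fdcquuuyo']


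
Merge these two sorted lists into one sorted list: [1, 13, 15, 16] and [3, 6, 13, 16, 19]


List A: [1, 13, 15, 16]
List B: [3, 6, 13, 16, 19]
Repeatedly compare the front elements and take the smaller:
  1 vs 3 -> take 1
  13 vs 3 -> take 3
  13 vs 6 -> take 6
  13 vs 13 -> take 13
  15 vs 13 -> take 13
  15 vs 16 -> take 15
  16 vs 16 -> take 16
  A is exhausted; append the rest of B: [16, 19]
Final answer: [1, 3, 6, 13, 13, 15, 16, 16, 19]


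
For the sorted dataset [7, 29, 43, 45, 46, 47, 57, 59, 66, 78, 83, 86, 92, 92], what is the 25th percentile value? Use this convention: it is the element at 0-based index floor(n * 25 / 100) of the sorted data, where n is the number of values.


The dataset has n = 14 elements.
Index = floor(14 * 25 / 100) = floor(350 / 100) = floor(3.5) = 3
Counting from index 0 in the sorted data, the element at index 3 is 45.
Final answer: 45


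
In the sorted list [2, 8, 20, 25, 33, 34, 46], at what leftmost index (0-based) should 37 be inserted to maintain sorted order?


List is sorted: [2, 8, 20, 25, 33, 34, 46]
We need the leftmost position where 37 can be inserted, i.e. the first index whose element is >= 37 (or the end of the list if none is).
Binary search with low=0, high=7 (0-based indices):
  low=0, high=7, mid=3: a[3]=25 < 37, so low = 4
  low=4, high=7, mid=5: a[5]=34 < 37, so low = 6
  low=6, high=7, mid=6: a[6]=46 >= 37, so high = 6
Now low = high = 6, so the insertion index is 6.
Final answer: 6


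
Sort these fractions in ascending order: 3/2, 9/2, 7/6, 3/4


Convert to decimal for comparison:
  3/2 = 1.5
  9/2 = 4.5
  7/6 = 1.1667
  3/4 = 0.75
Decimals in increasing order: 0.75 < 1.1667 < 1.5 < 4.5
Writing each back as its fraction gives the sorted order.
Final answer: 3/4, 7/6, 3/2, 9/2


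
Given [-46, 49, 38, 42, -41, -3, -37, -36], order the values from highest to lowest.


Original list: [-46, 49, 38, 42, -41, -3, -37, -36]
Repeatedly take the largest remaining element:
  Remaining [-46, 49, 38, 42, -41, -3, -37, -36] -> largest is 49
  Remaining [-46, 38, 42, -41, -3, -37, -36] -> largest is 42
  Remaining [-46, 38, -41, -3, -37, -36] -> largest is 38
  Remaining [-46, -41, -3, -37, -36] -> largest is -3
  Remaining [-46, -41, -37, -36] -> largest is -36
  Remaining [-46, -41, -37] -> largest is -37
  Remaining [-46, -41] -> largest is -41
  Remaining [-46] -> largest is -46
Collecting the picks in order gives the descending list.
Final answer: [49, 42, 38, -3, -36, -37, -41, -46]


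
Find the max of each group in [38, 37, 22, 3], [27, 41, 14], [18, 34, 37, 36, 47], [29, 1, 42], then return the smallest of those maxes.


Find max of each group:
  Group 1: [38, 37, 22, 3] -> max = 38
  Group 2: [27, 41, 14] -> max = 41
  Group 3: [18, 34, 37, 36, 47] -> max = 47
  Group 4: [29, 1, 42] -> max = 42
Maxes: [38, 41, 47, 42]
Minimum of maxes = 38
Final answer: 38


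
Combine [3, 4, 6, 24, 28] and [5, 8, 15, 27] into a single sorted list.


List A: [3, 4, 6, 24, 28]
List B: [5, 8, 15, 27]
Repeatedly compare the front elements and take the smaller:
  3 vs 5 -> take 3
  4 vs 5 -> take 4
  6 vs 5 -> take 5
  6 vs 8 -> take 6
  24 vs 8 -> take 8
  24 vs 15 -> take 15
  24 vs 27 -> take 24
  28 vs 27 -> take 27
  B is exhausted; append the rest of A: [28]
Final answer: [3, 4, 5, 6, 8, 15, 24, 27, 28]
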